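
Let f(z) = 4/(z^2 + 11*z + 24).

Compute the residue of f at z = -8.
Write f(z) = P(z)/Q(z) with P(z) = 4 and Q(z) = z^2 + 11*z + 24.
The denominator factors as Q(z) = (z + 8)*(z + 3), so z = -8 is a simple zero of Q and P is analytic there; z = -8 is therefore a simple pole and
  Res(f, z₀) = P(z₀)/Q'(z₀).

Q'(z) = 2*z + 11, so Q'(-8) = -5.
P(-8) = 4.

Res(f, -8) = (4)/(-5) = -4/5

Final answer: -4/5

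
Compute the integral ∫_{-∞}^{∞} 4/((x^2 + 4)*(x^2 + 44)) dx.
pi*(11 - sqrt(11))/220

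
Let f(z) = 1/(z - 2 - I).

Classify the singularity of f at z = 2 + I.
Write f(z) = g(z)/(z - 2 - I) with g(z) = 1.
g is entire and g(2 + I) = 1 ≠ 0, so no factor of (z - 2 - I) cancels: the Laurent expansion of f about z = 2 + I starts at the power -1, i.e. lim_{z→z₀} (z - z₀) f(z) = 1 is finite and nonzero.
So z = 2 + I is a pole of order 1.

Final answer: pole of order 1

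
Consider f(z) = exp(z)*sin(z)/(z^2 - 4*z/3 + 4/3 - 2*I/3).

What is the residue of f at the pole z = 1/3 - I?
Write f(z) = P(z)/Q(z) with P(z) = exp(z)*sin(z) and Q(z) = z^2 - 4*z/3 + 4/3 - 2*I/3.
The denominator factors as Q(z) = (z - 1 - I)*(z - 1/3 + I), so z = 1/3 - I is a simple zero of Q and P is analytic there; z = 1/3 - I is therefore a simple pole and
  Res(f, z₀) = P(z₀)/Q'(z₀).

Q'(z) = 2*z - 4/3, so Q'(1/3 - I) = -2/3 - 2*I.
P(1/3 - I) = exp(1/3 - I)*sin(1/3 - I).

Res(f, 1/3 - I) = (exp(1/3 - I)*sin(1/3 - I))/(-2/3 - 2*I) = (-3/20 + 9*I/20)*exp(1/3 - I)*sin(1/3 - I)

Final answer: (-3/20 + 9*I/20)*exp(1/3 - I)*sin(1/3 - I)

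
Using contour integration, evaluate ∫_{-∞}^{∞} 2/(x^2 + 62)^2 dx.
sqrt(62)*pi/3844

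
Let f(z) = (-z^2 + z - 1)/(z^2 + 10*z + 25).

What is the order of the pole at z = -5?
Factor the denominator:
  z^2 + 10*z + 25 = (z + 5)^2

The numerator P(z) = -z^2 + z - 1 has P(-5) = -31 ≠ 0, so no factor of (z + 5) cancels.
Near z = -5 we can therefore write f(z) = g(z)/(z + 5)^2 with g analytic at -5 and g(-5) ≠ 0 (g is just the numerator).

Hence z = -5 is a pole of order 2.

Final answer: 2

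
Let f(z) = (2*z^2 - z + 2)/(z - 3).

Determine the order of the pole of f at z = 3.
1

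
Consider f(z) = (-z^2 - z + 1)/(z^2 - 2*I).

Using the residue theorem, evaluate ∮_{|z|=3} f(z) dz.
By the residue theorem, ∮_C f(z) dz = 2πi · (sum of the residues of f at the poles inside |z| = 3).

The denominator factors as (z + 1 + I)*(z - 1 - I), so the singularities of f are simple poles at z = -1 - I, z = 1 + I.
  |-1 - I|² = 2 < 9 = 3², so this pole is inside the contour.
  |1 + I|² = 2 < 9 = 3², so this pole is inside the contour.

With P(z) = -z^2 - z + 1 and Q(z) = z^2 - 2*I, each pole is simple, so Res(f, z₀) = P(z₀)/Q'(z₀) with Q'(z) = 2*z.
  Res(f, -1 - I) = P(-1 - I)/Q'(-1 - I) = (2 - I)/(-2 - 2*I) = -1/4 + 3*I/4
  Res(f, 1 + I) = P(1 + I)/Q'(1 + I) = (-3*I)/(2 + 2*I) = -3/4 - 3*I/4

Sum of residues inside C: -1
∮_C f(z) dz = 2πi · (-1) = -2*I*pi

Final answer: -2*I*pi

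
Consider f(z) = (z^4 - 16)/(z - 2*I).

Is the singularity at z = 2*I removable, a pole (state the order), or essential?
The numerator vanishes at z = 2*I ((2*I)^4 = 16), so it is divisible by z - 2*I:
  z^4 - 16 = (z - 2*I)*(z^3 + 2*I*z^2 - 4*z - 8*I)
Hence for z ≠ 2*I, f(z) = z^3 + 2*I*z^2 - 4*z - 8*I, a polynomial, and lim_{z→2*I} f(z) = -32*I is finite.
So the singularity is removable.

Final answer: removable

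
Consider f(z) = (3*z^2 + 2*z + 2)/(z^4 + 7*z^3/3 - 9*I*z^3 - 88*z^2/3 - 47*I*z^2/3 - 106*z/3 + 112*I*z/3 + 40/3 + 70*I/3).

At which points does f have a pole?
{-2 + 3*I, -1 + 2*I, -1/3 + I, 1 + 3*I}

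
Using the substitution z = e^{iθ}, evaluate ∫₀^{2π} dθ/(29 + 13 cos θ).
Let J = ∫₀^{2π} dθ/(29 + 13 cos θ).
Put z = e^{iθ}: then cos θ = (z + 1/z)/2, dθ = dz/(iz), and z runs once counterclockwise around |z| = 1:
  J = ∮_{|z|=1} 1/(29 + 13*(z + 1/z)/2) · dz/(iz) = (2/i) ∮_{|z|=1} dz/(13*z^2 + 58*z + 13).
The roots of 13*z^2 + 58*z + 13 are z = (-29 ± sqrt(29^2 - 13^2))/13, with sqrt(672) = 4*sqrt(42); their product is 1, so only z₊ = -29/13 + 4*sqrt(42)/13 lies inside the unit circle (z₋ = -29/13 - 4*sqrt(42)/13 lies outside).
z₊ is a simple zero of q(z) = 13*z^2 + 58*z + 13, so Res(1/q, z₊) = 1/q'(z₊) with q'(z) = 26*z + 58; and q'(z₊) = 13*(z₊ - z₋) = 8*sqrt(42).
Therefore J = (2/i) · 2πi · 1/(8*sqrt(42)) = 2*pi/(4*sqrt(42)) = sqrt(42)*pi/84

Final answer: sqrt(42)*pi/84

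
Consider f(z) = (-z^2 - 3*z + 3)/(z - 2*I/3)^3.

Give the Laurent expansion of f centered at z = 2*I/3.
Put w = z - (2*I/3), i.e. z = w + 2*I/3. The denominator is w^3, so it suffices to rewrite the numerator in powers of w.

P(z) = -z^2 - 3*z + 3
P(w + 2*I/3) = 31/9 - 2*I + (-3 - 4*I/3)*w - w^2

Dividing each term by w^3:
  f = (31/9 - 2*I)/w^3 + (-3 - 4*I/3)/w^2 - 1/w

Substituting back w = z - 2*I/3:
  f(z) = (31/9 - 2*I)/(z - 2*I/3)^3 + (-3 - 4*I/3)/(z - 2*I/3)^2 - 1/(z - 2*I/3)

The series is finite because the numerator is a polynomial; the negative powers form the principal part, and the coefficient of 1/(z - 2*I/3) gives Res(f, 2*I/3) = -1.

Final answer: (31/9 - 2*I)/(z - 2*I/3)^3 + (-3 - 4*I/3)/(z - 2*I/3)^2 - 1/(z - 2*I/3)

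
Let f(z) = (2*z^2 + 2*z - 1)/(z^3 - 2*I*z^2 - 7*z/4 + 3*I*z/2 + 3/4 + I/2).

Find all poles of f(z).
{-1 + 3*I/2, I/2, 1}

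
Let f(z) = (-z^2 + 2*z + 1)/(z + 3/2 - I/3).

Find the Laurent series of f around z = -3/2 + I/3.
Put w = z - (-3/2 + I/3), i.e. z = w - 3/2 + I/3. The denominator is w, so it suffices to rewrite the numerator in powers of w.

P(z) = -z^2 + 2*z + 1
P(w - 3/2 + I/3) = -149/36 + 5*I/3 + (5 - 2*I/3)*w - w^2

Dividing each term by w:
  f = (-149/36 + 5*I/3)/w + 5 - 2*I/3 - w

Substituting back w = z + 3/2 - I/3:
  f(z) = (-149/36 + 5*I/3)/(z + 3/2 - I/3) + 5 - 2*I/3 - (z + 3/2 - I/3)

The series is finite because the numerator is a polynomial; the negative powers form the principal part, and the coefficient of 1/(z + 3/2 - I/3) gives Res(f, -3/2 + I/3) = -149/36 + 5*I/3.

Final answer: (-149/36 + 5*I/3)/(z + 3/2 - I/3) + 5 - 2*I/3 - (z + 3/2 - I/3)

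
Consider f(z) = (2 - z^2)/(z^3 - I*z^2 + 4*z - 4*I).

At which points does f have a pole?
The singularities of f are the zeros of the denominator. Factoring,
  z^3 - I*z^2 + 4*z - 4*I = (z - I)*(z + 2*I)*(z - 2*I)
so the candidates are z = I, z = -2*I, z = 2*I.

Check the numerator P(z) = 2 - z^2 at each one:
  P(I) = 3 ≠ 0, so z = I is a (simple) pole.
  P(-2*I) = 6 ≠ 0, so z = -2*I is a (simple) pole.
  P(2*I) = 6 ≠ 0, so z = 2*I is a (simple) pole.

Poles of f: {-2*I, I, 2*I}

Final answer: {-2*I, I, 2*I}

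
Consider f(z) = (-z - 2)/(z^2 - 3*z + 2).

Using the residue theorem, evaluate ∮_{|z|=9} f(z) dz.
-2*I*pi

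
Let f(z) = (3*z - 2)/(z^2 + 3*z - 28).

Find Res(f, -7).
23/11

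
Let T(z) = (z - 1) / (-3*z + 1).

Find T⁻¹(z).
Set w = T(z) = (z - 1) / (-3*z + 1) and solve for z:
  w*(-3*z + 1) = z - 1
  w + z*(-3*w - 1) + 1 = 0
  z*(-3*w - 1) = -w - 1
  z = (w + 1)/(3*w + 1)
Renaming the variable, T⁻¹(z) = (z + 1)/(3*z + 1).
(Check: ad - bc = -2 ≠ 0, so T is invertible.)

Final answer: (z + 1)/(3*z + 1)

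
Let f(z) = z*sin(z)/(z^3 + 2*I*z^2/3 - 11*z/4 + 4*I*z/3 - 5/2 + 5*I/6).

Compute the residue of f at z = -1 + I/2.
Write f(z) = P(z)/Q(z) with P(z) = z*sin(z) and Q(z) = z^3 + 2*I*z^2/3 - 11*z/4 + 4*I*z/3 - 5/2 + 5*I/6.
The denominator factors as Q(z) = (z - 2 + 2*I/3)*(z + 1 - I/2)*(z + 1 + I/2), so z = -1 + I/2 is a simple zero of Q and P is analytic there; z = -1 + I/2 is therefore a simple pole and
  Res(f, z₀) = P(z₀)/Q'(z₀).

Q'(z) = 3*z^2 + 4*I*z/3 - 11/4 + 4*I/3, so Q'(-1 + I/2) = -7/6 - 3*I.
P(-1 + I/2) = (1 - I/2)*sin(1 - I/2).

Res(f, -1 + I/2) = ((1 - I/2)*sin(1 - I/2))/(-7/6 - 3*I) = (12/373 + 129*I/373)*sin(1 - I/2)

Final answer: (12/373 + 129*I/373)*sin(1 - I/2)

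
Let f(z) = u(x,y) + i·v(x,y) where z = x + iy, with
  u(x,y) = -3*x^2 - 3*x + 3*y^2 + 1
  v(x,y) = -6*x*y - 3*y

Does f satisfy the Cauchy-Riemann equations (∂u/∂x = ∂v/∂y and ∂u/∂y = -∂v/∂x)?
∂u/∂x = -6*x - 3
∂v/∂y = -6*x - 3
∂u/∂y = 6*y
∂v/∂x = -6*y
∂u/∂x = ∂v/∂y and ∂u/∂y = -∂v/∂x hold identically; f is analytic.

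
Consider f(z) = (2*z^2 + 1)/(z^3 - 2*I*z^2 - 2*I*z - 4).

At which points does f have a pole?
{-1 - I, 2*I, 1 + I}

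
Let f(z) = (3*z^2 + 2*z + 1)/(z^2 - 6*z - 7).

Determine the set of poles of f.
The singularities of f are the zeros of the denominator. Factoring,
  z^2 - 6*z - 7 = (z + 1)*(z - 7)
so the candidates are z = -1, z = 7.

Check the numerator P(z) = 3*z^2 + 2*z + 1 at each one:
  P(-1) = 2 ≠ 0, so z = -1 is a (simple) pole.
  P(7) = 162 ≠ 0, so z = 7 is a (simple) pole.

Poles of f: {-1, 7}

Final answer: {-1, 7}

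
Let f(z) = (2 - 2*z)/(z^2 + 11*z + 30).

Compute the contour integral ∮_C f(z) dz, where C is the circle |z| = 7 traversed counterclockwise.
-4*I*pi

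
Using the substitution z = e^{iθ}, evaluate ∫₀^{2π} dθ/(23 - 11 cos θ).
sqrt(102)*pi/102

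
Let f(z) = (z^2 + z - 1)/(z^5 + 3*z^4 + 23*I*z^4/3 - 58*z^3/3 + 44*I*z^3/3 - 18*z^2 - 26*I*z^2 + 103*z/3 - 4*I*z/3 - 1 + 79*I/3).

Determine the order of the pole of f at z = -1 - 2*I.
Factor the denominator:
  z^5 + 3*z^4 + 23*I*z^4/3 - 58*z^3/3 + 44*I*z^3/3 - 18*z^2 - 26*I*z^2 + 103*z/3 - 4*I*z/3 - 1 + 79*I/3 = (z + 1 + 2*I)^4*(z - 1 - I/3)

The numerator P(z) = z^2 + z - 1 has P(-1 - 2*I) = -5 + 2*I ≠ 0, so no factor of (z + 1 + 2*I) cancels.
Near z = -1 - 2*I we can therefore write f(z) = g(z)/(z + 1 + 2*I)^4 with g analytic at -1 - 2*I and g(-1 - 2*I) ≠ 0 (g is the numerator divided by the remaining denominator factors).

Hence z = -1 - 2*I is a pole of order 4.

Final answer: 4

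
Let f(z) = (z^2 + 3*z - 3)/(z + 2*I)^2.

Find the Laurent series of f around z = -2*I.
(-7 - 6*I)/(z + 2*I)^2 + (3 - 4*I)/(z + 2*I) + 1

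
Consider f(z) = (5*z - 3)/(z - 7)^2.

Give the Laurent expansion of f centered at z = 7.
Put w = z - (7), i.e. z = w + 7. The denominator is w^2, so it suffices to rewrite the numerator in powers of w.

P(z) = 5*z - 3
P(w + 7) = 32 + 5*w

Dividing each term by w^2:
  f = 32/w^2 + 5/w

Substituting back w = z - 7:
  f(z) = 32/(z - 7)^2 + 5/(z - 7)

The series is finite because the numerator is a polynomial; the negative powers form the principal part, and the coefficient of 1/(z - 7) gives Res(f, 7) = 5.

Final answer: 32/(z - 7)^2 + 5/(z - 7)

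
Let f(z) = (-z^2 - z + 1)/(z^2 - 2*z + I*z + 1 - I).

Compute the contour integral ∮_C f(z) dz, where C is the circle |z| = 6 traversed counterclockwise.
By the residue theorem, ∮_C f(z) dz = 2πi · (sum of the residues of f at the poles inside |z| = 6).

The denominator factors as (z - 1 + I)*(z - 1), so the singularities of f are simple poles at z = 1 - I, z = 1.
  |1 - I|² = 2 < 36 = 6², so this pole is inside the contour.
  |1|² = 1 < 36 = 6², so this pole is inside the contour.

With P(z) = -z^2 - z + 1 and Q(z) = z^2 - 2*z + I*z + 1 - I, each pole is simple, so Res(f, z₀) = P(z₀)/Q'(z₀) with Q'(z) = 2*z - 2 + I.
  Res(f, 1 - I) = P(1 - I)/Q'(1 - I) = (3*I)/(-I) = -3
  Res(f, 1) = P(1)/Q'(1) = (-1)/(I) = I

Sum of residues inside C: -3 + I
∮_C f(z) dz = 2πi · (-3 + I) = pi*(-2 - 6*I)

Final answer: pi*(-2 - 6*I)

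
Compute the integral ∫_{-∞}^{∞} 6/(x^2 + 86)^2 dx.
Let f(z) = 6/(z^2 + 86)^2. The denominator has no real zeros and deg Q - deg P = 4 ≥ 2, so the integral of f over the upper semicircle |z| = R tends to 0 as R → ∞. Closing the contour in the upper half-plane,
  ∫_{-∞}^{∞} f(x) dx = 2πi · Σ Res(f, z_k)  over the poles with Im z_k > 0.

Zeros of the denominator: z^2 + 86 = 0 gives z = ±sqrt(86)*I.
Upper half-plane: z = sqrt(86)*I (a pole of order 2).

Write f(z) = g(z)/(z - sqrt(86)*I)^2 with g(z) = 6/(z + sqrt(86)*I)^2. For a double pole, Res(f, z₀) = g'(z₀):
  g'(z) = -12/(z + sqrt(86)*I)^3
  Res(f, sqrt(86)*I) = g'(sqrt(86)*I) = -3*sqrt(86)*I/14792

∫_{-∞}^{∞} f(x) dx = 2πi · (-3*sqrt(86)*I/14792) = 3*sqrt(86)*pi/7396

Final answer: 3*sqrt(86)*pi/7396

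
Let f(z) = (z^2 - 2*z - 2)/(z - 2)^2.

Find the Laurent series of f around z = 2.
Put w = z - (2), i.e. z = w + 2. The denominator is w^2, so it suffices to rewrite the numerator in powers of w.

P(z) = z^2 - 2*z - 2
P(w + 2) = -2 + 2*w + w^2

Dividing each term by w^2:
  f = -2/w^2 + 2/w + 1

Substituting back w = z - 2:
  f(z) = -2/(z - 2)^2 + 2/(z - 2) + 1

The series is finite because the numerator is a polynomial; the negative powers form the principal part, and the coefficient of 1/(z - 2) gives Res(f, 2) = 2.

Final answer: -2/(z - 2)^2 + 2/(z - 2) + 1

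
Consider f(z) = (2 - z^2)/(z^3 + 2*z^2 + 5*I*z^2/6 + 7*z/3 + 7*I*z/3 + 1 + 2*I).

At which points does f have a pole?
The singularities of f are the zeros of the denominator. Factoring,
  z^3 + 2*z^2 + 5*I*z^2/6 + 7*z/3 + 7*I*z/3 + 1 + 2*I = (z + 1 - I)*(z + 3*I/2)*(z + 1 + I/3)
so the candidates are z = -1 + I, z = -3*I/2, z = -1 - I/3.

Check the numerator P(z) = 2 - z^2 at each one:
  P(-1 + I) = 2 + 2*I ≠ 0, so z = -1 + I is a (simple) pole.
  P(-3*I/2) = 17/4 ≠ 0, so z = -3*I/2 is a (simple) pole.
  P(-1 - I/3) = 10/9 - 2*I/3 ≠ 0, so z = -1 - I/3 is a (simple) pole.

Poles of f: {-1 - I/3, -1 + I, -3*I/2}

Final answer: {-1 - I/3, -1 + I, -3*I/2}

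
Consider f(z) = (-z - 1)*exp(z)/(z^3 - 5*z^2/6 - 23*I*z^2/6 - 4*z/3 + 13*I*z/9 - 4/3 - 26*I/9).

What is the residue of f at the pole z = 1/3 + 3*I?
(627/2501 + 1338*I/2501)*exp(1/3 + 3*I)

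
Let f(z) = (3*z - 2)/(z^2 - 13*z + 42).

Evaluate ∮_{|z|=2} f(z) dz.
By the residue theorem, ∮_C f(z) dz = 2πi · (sum of the residues of f at the poles inside |z| = 2).

The denominator factors as (z - 6)*(z - 7), so the singularities of f are simple poles at z = 6, z = 7.
  |6|² = 36 > 4 = 2², so this pole is outside the contour.
  |7|² = 49 > 4 = 2², so this pole is outside the contour.

No pole lies inside the contour, so f is analytic on and inside C and the integral is 0 (Cauchy's theorem).

Final answer: 0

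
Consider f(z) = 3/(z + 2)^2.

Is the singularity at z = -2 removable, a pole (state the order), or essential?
Write f(z) = g(z)/(z + 2)^2 with g(z) = 3.
g is entire and g(-2) = 3 ≠ 0, so no factor of (z + 2) cancels: the Laurent expansion of f about z = -2 starts at the power -2, i.e. lim_{z→z₀} (z - z₀)^2 f(z) = 3 is finite and nonzero.
So z = -2 is a pole of order 2.

Final answer: pole of order 2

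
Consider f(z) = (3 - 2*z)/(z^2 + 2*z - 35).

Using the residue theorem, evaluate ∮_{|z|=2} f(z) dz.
By the residue theorem, ∮_C f(z) dz = 2πi · (sum of the residues of f at the poles inside |z| = 2).

The denominator factors as (z + 7)*(z - 5), so the singularities of f are simple poles at z = -7, z = 5.
  |-7|² = 49 > 4 = 2², so this pole is outside the contour.
  |5|² = 25 > 4 = 2², so this pole is outside the contour.

No pole lies inside the contour, so f is analytic on and inside C and the integral is 0 (Cauchy's theorem).

Final answer: 0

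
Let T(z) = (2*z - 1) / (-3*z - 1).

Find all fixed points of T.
{-sqrt(21)/6 - 1/2, -1/2 + sqrt(21)/6}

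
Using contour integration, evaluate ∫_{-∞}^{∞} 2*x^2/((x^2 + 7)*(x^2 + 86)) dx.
Let f(z) = 2*z^2/((z^2 + 7)*(z^2 + 86)). The denominator has no real zeros and deg Q - deg P = 2 ≥ 2, so the integral of f over the upper semicircle |z| = R tends to 0 as R → ∞. Closing the contour in the upper half-plane,
  ∫_{-∞}^{∞} f(x) dx = 2πi · Σ Res(f, z_k)  over the poles with Im z_k > 0.

Zeros of the denominator: z^2 + 7 = 0 gives z = ±sqrt(7)*I; z^2 + 86 = 0 gives z = ±sqrt(86)*I.
Upper half-plane: z = sqrt(7)*I, z = sqrt(86)*I (simple).

Each pole is a simple zero of Q(z) = z^4 + 93*z^2 + 602, so Res(f, z₀) = P(z₀)/Q'(z₀) with P(z) = 2*z^2, Q'(z) = 4*z^3 + 186*z:
  Res(f, sqrt(7)*I) = (-14)/(158*sqrt(7)*I) = sqrt(7)*I/79
  Res(f, sqrt(86)*I) = (-172)/(-158*sqrt(86)*I) = -sqrt(86)*I/79

Sum of residues: I*(-sqrt(86) + sqrt(7))/79
∫_{-∞}^{∞} f(x) dx = 2πi · (I*(-sqrt(86) + sqrt(7))/79) = 2*pi*(-sqrt(7) + sqrt(86))/79

Final answer: 2*pi*(-sqrt(7) + sqrt(86))/79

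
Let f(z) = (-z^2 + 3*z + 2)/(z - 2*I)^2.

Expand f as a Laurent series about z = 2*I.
Put w = z - (2*I), i.e. z = w + 2*I. The denominator is w^2, so it suffices to rewrite the numerator in powers of w.

P(z) = -z^2 + 3*z + 2
P(w + 2*I) = 6 + 6*I + (3 - 4*I)*w - w^2

Dividing each term by w^2:
  f = (6 + 6*I)/w^2 + (3 - 4*I)/w - 1

Substituting back w = z - 2*I:
  f(z) = (6 + 6*I)/(z - 2*I)^2 + (3 - 4*I)/(z - 2*I) - 1

The series is finite because the numerator is a polynomial; the negative powers form the principal part, and the coefficient of 1/(z - 2*I) gives Res(f, 2*I) = 3 - 4*I.

Final answer: (6 + 6*I)/(z - 2*I)^2 + (3 - 4*I)/(z - 2*I) - 1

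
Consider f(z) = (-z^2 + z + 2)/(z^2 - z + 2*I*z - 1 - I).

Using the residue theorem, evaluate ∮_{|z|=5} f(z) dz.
By the residue theorem, ∮_C f(z) dz = 2πi · (sum of the residues of f at the poles inside |z| = 5).

The denominator factors as (z + I)*(z - 1 + I), so the singularities of f are simple poles at z = -I, z = 1 - I.
  |-I|² = 1 < 25 = 5², so this pole is inside the contour.
  |1 - I|² = 2 < 25 = 5², so this pole is inside the contour.

With P(z) = -z^2 + z + 2 and Q(z) = z^2 - z + 2*I*z - 1 - I, each pole is simple, so Res(f, z₀) = P(z₀)/Q'(z₀) with Q'(z) = 2*z - 1 + 2*I.
  Res(f, -I) = P(-I)/Q'(-I) = (3 - I)/(-1) = -3 + I
  Res(f, 1 - I) = P(1 - I)/Q'(1 - I) = (3 + I)/(1) = 3 + I

Sum of residues inside C: 2*I
∮_C f(z) dz = 2πi · (2*I) = -4*pi

Final answer: -4*pi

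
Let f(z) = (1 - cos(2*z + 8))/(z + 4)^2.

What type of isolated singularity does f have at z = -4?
removable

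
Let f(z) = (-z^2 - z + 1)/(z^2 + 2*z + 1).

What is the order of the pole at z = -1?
Factor the denominator:
  z^2 + 2*z + 1 = (z + 1)^2

The numerator P(z) = -z^2 - z + 1 has P(-1) = 1 ≠ 0, so no factor of (z + 1) cancels.
Near z = -1 we can therefore write f(z) = g(z)/(z + 1)^2 with g analytic at -1 and g(-1) ≠ 0 (g is just the numerator).

Hence z = -1 is a pole of order 2.

Final answer: 2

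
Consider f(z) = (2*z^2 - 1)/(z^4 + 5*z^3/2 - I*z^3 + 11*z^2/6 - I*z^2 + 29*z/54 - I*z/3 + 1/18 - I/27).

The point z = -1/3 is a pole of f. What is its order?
Factor the denominator:
  z^4 + 5*z^3/2 - I*z^3 + 11*z^2/6 - I*z^2 + 29*z/54 - I*z/3 + 1/18 - I/27 = (z + 1/3)^3*(z + 3/2 - I)

The numerator P(z) = 2*z^2 - 1 has P(-1/3) = -7/9 ≠ 0, so no factor of (z + 1/3) cancels.
Near z = -1/3 we can therefore write f(z) = g(z)/(z + 1/3)^3 with g analytic at -1/3 and g(-1/3) ≠ 0 (g is the numerator divided by the remaining denominator factors).

Hence z = -1/3 is a pole of order 3.

Final answer: 3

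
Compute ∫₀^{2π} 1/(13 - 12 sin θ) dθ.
2*pi/5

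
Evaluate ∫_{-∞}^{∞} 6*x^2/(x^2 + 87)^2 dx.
Let f(z) = 6*z^2/(z^2 + 87)^2. The denominator has no real zeros and deg Q - deg P = 2 ≥ 2, so the integral of f over the upper semicircle |z| = R tends to 0 as R → ∞. Closing the contour in the upper half-plane,
  ∫_{-∞}^{∞} f(x) dx = 2πi · Σ Res(f, z_k)  over the poles with Im z_k > 0.

Zeros of the denominator: z^2 + 87 = 0 gives z = ±sqrt(87)*I.
Upper half-plane: z = sqrt(87)*I (a pole of order 2).

Write f(z) = g(z)/(z - sqrt(87)*I)^2 with g(z) = 6*z^2/(z + sqrt(87)*I)^2. For a double pole, Res(f, z₀) = g'(z₀):
  g'(z) = 12*sqrt(87)*I*z/(z + sqrt(87)*I)^3
  Res(f, sqrt(87)*I) = g'(sqrt(87)*I) = -sqrt(87)*I/58

∫_{-∞}^{∞} f(x) dx = 2πi · (-sqrt(87)*I/58) = sqrt(87)*pi/29

Final answer: sqrt(87)*pi/29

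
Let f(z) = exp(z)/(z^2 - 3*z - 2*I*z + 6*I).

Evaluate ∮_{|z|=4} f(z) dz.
By the residue theorem, ∮_C f(z) dz = 2πi · (sum of the residues of f at the poles inside |z| = 4).

The denominator factors as (z - 3)*(z - 2*I), so the singularities of f are simple poles at z = 3, z = 2*I.
  |3|² = 9 < 16 = 4², so this pole is inside the contour.
  |2*I|² = 4 < 16 = 4², so this pole is inside the contour.

With P(z) = exp(z) and Q(z) = z^2 - 3*z - 2*I*z + 6*I, each pole is simple, so Res(f, z₀) = P(z₀)/Q'(z₀) with Q'(z) = 2*z - 3 - 2*I.
  Res(f, 3) = P(3)/Q'(3) = (exp(3))/(3 - 2*I) = (3/13 + 2*I/13)*exp(3)
  Res(f, 2*I) = P(2*I)/Q'(2*I) = (exp(2*I))/(-3 + 2*I) = (-3/13 - 2*I/13)*exp(2*I)

Sum of residues inside C: (-3/13 - 2*I/13)*exp(2*I) + (3/13 + 2*I/13)*exp(3)
∮_C f(z) dz = 2πi · ((-3/13 - 2*I/13)*exp(2*I) + (3/13 + 2*I/13)*exp(3)) = pi*(4/13 - 6*I/13)*exp(2*I) + pi*(-4/13 + 6*I/13)*exp(3)

Final answer: pi*(4/13 - 6*I/13)*exp(2*I) + pi*(-4/13 + 6*I/13)*exp(3)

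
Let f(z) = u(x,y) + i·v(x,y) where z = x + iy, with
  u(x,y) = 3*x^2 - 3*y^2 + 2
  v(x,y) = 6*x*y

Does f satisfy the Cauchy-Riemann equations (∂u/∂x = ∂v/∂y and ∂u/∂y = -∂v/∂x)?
∂u/∂x = 6*x
∂v/∂y = 6*x
∂u/∂y = -6*y
∂v/∂x = 6*y
∂u/∂x = ∂v/∂y and ∂u/∂y = -∂v/∂x hold identically; f is analytic.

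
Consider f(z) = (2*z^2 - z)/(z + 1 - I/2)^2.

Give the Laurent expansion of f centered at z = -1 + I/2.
Put w = z - (-1 + I/2), i.e. z = w - 1 + I/2. The denominator is w^2, so it suffices to rewrite the numerator in powers of w.

P(z) = 2*z^2 - z
P(w - 1 + I/2) = 5/2 - 5*I/2 + (-5 + 2*I)*w + 2*w^2

Dividing each term by w^2:
  f = (5/2 - 5*I/2)/w^2 + (-5 + 2*I)/w + 2

Substituting back w = z + 1 - I/2:
  f(z) = (5/2 - 5*I/2)/(z + 1 - I/2)^2 + (-5 + 2*I)/(z + 1 - I/2) + 2

The series is finite because the numerator is a polynomial; the negative powers form the principal part, and the coefficient of 1/(z + 1 - I/2) gives Res(f, -1 + I/2) = -5 + 2*I.

Final answer: (5/2 - 5*I/2)/(z + 1 - I/2)^2 + (-5 + 2*I)/(z + 1 - I/2) + 2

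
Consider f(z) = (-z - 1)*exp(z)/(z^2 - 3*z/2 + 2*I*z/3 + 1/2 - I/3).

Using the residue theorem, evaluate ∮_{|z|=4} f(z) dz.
By the residue theorem, ∮_C f(z) dz = 2πi · (sum of the residues of f at the poles inside |z| = 4).

The denominator factors as (z - 1/2)*(z - 1 + 2*I/3), so the singularities of f are simple poles at z = 1/2, z = 1 - 2*I/3.
  |1/2|² = 1/4 < 16 = 4², so this pole is inside the contour.
  |1 - 2*I/3|² = 13/9 < 16 = 4², so this pole is inside the contour.

With P(z) = (-z - 1)*exp(z) and Q(z) = z^2 - 3*z/2 + 2*I*z/3 + 1/2 - I/3, each pole is simple, so Res(f, z₀) = P(z₀)/Q'(z₀) with Q'(z) = 2*z - 3/2 + 2*I/3.
  Res(f, 1/2) = P(1/2)/Q'(1/2) = (-3*exp(1/2)/2)/(-1/2 + 2*I/3) = (27/25 + 36*I/25)*exp(1/2)
  Res(f, 1 - 2*I/3) = P(1 - 2*I/3)/Q'(1 - 2*I/3) = ((-2 + 2*I/3)*exp(1 - 2*I/3))/(1/2 - 2*I/3) = (-52/25 - 36*I/25)*exp(1 - 2*I/3)

Sum of residues inside C: (-52/25 - 36*I/25)*exp(1 - 2*I/3) + (27/25 + 36*I/25)*exp(1/2)
∮_C f(z) dz = 2πi · ((-52/25 - 36*I/25)*exp(1 - 2*I/3) + (27/25 + 36*I/25)*exp(1/2)) = pi*(72/25 - 104*I/25)*exp(1 - 2*I/3) + pi*(-72/25 + 54*I/25)*exp(1/2)

Final answer: pi*(72/25 - 104*I/25)*exp(1 - 2*I/3) + pi*(-72/25 + 54*I/25)*exp(1/2)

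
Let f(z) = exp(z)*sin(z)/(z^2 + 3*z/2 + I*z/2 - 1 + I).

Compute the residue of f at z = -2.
Write f(z) = P(z)/Q(z) with P(z) = exp(z)*sin(z) and Q(z) = z^2 + 3*z/2 + I*z/2 - 1 + I.
The denominator factors as Q(z) = (z - 1/2 + I/2)*(z + 2), so z = -2 is a simple zero of Q and P is analytic there; z = -2 is therefore a simple pole and
  Res(f, z₀) = P(z₀)/Q'(z₀).

Q'(z) = 2*z + 3/2 + I/2, so Q'(-2) = -5/2 + I/2.
P(-2) = -exp(-2)*sin(2).

Res(f, -2) = (-exp(-2)*sin(2))/(-5/2 + I/2) = (5/13 + I/13)*exp(-2)*sin(2)

Final answer: (5/13 + I/13)*exp(-2)*sin(2)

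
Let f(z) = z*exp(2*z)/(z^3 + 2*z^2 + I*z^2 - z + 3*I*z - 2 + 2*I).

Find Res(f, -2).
Write f(z) = P(z)/Q(z) with P(z) = z*exp(2*z) and Q(z) = z^3 + 2*z^2 + I*z^2 - z + 3*I*z - 2 + 2*I.
The denominator factors as Q(z) = (z + 1)*(z + 2)*(z - 1 + I), so z = -2 is a simple zero of Q and P is analytic there; z = -2 is therefore a simple pole and
  Res(f, z₀) = P(z₀)/Q'(z₀).

Q'(z) = 3*z^2 + 4*z + 2*I*z - 1 + 3*I, so Q'(-2) = 3 - I.
P(-2) = -2*exp(-4).

Res(f, -2) = (-2*exp(-4))/(3 - I) = (-3/5 - I/5)*exp(-4)

Final answer: (-3/5 - I/5)*exp(-4)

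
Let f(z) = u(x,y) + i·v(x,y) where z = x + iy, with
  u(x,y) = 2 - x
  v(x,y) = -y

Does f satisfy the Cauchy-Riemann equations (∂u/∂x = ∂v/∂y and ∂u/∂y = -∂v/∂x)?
∂u/∂x = -1
∂v/∂y = -1
∂u/∂y = 0
∂v/∂x = 0
∂u/∂x = ∂v/∂y and ∂u/∂y = -∂v/∂x hold identically; f is analytic.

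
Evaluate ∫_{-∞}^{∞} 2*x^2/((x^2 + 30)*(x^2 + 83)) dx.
Let f(z) = 2*z^2/((z^2 + 30)*(z^2 + 83)). The denominator has no real zeros and deg Q - deg P = 2 ≥ 2, so the integral of f over the upper semicircle |z| = R tends to 0 as R → ∞. Closing the contour in the upper half-plane,
  ∫_{-∞}^{∞} f(x) dx = 2πi · Σ Res(f, z_k)  over the poles with Im z_k > 0.

Zeros of the denominator: z^2 + 83 = 0 gives z = ±sqrt(83)*I; z^2 + 30 = 0 gives z = ±sqrt(30)*I.
Upper half-plane: z = sqrt(30)*I, z = sqrt(83)*I (simple).

Each pole is a simple zero of Q(z) = z^4 + 113*z^2 + 2490, so Res(f, z₀) = P(z₀)/Q'(z₀) with P(z) = 2*z^2, Q'(z) = 4*z^3 + 226*z:
  Res(f, sqrt(30)*I) = (-60)/(106*sqrt(30)*I) = sqrt(30)*I/53
  Res(f, sqrt(83)*I) = (-166)/(-106*sqrt(83)*I) = -sqrt(83)*I/53

Sum of residues: I*(-sqrt(83) + sqrt(30))/53
∫_{-∞}^{∞} f(x) dx = 2πi · (I*(-sqrt(83) + sqrt(30))/53) = 2*pi*(-sqrt(30) + sqrt(83))/53

Final answer: 2*pi*(-sqrt(30) + sqrt(83))/53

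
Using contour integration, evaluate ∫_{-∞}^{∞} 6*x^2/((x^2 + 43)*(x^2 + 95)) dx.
Let f(z) = 6*z^2/((z^2 + 43)*(z^2 + 95)). The denominator has no real zeros and deg Q - deg P = 2 ≥ 2, so the integral of f over the upper semicircle |z| = R tends to 0 as R → ∞. Closing the contour in the upper half-plane,
  ∫_{-∞}^{∞} f(x) dx = 2πi · Σ Res(f, z_k)  over the poles with Im z_k > 0.

Zeros of the denominator: z^2 + 43 = 0 gives z = ±sqrt(43)*I; z^2 + 95 = 0 gives z = ±sqrt(95)*I.
Upper half-plane: z = sqrt(43)*I, z = sqrt(95)*I (simple).

Each pole is a simple zero of Q(z) = z^4 + 138*z^2 + 4085, so Res(f, z₀) = P(z₀)/Q'(z₀) with P(z) = 6*z^2, Q'(z) = 4*z^3 + 276*z:
  Res(f, sqrt(43)*I) = (-258)/(104*sqrt(43)*I) = 3*sqrt(43)*I/52
  Res(f, sqrt(95)*I) = (-570)/(-104*sqrt(95)*I) = -3*sqrt(95)*I/52

Sum of residues: 3*I*(-sqrt(95) + sqrt(43))/52
∫_{-∞}^{∞} f(x) dx = 2πi · (3*I*(-sqrt(95) + sqrt(43))/52) = 3*pi*(-sqrt(43) + sqrt(95))/26

Final answer: 3*pi*(-sqrt(43) + sqrt(95))/26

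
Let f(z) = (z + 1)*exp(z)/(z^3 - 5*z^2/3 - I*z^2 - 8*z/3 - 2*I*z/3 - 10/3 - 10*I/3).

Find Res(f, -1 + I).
Write f(z) = P(z)/Q(z) with P(z) = (z + 1)*exp(z) and Q(z) = z^3 - 5*z^2/3 - I*z^2 - 8*z/3 - 2*I*z/3 - 10/3 - 10*I/3.
The denominator factors as Q(z) = (z + 1 - I)*(z - 3 - I)*(z + 1/3 + I), so z = -1 + I is a simple zero of Q and P is analytic there; z = -1 + I is therefore a simple pole and
  Res(f, z₀) = P(z₀)/Q'(z₀).

Q'(z) = 3*z^2 - 10*z/3 - 2*I*z - 8/3 - 2*I/3, so Q'(-1 + I) = 8/3 - 8*I.
P(-1 + I) = I*exp(-1 + I).

Res(f, -1 + I) = (I*exp(-1 + I))/(8/3 - 8*I) = (-9/80 + 3*I/80)*exp(-1 + I)

Final answer: (-9/80 + 3*I/80)*exp(-1 + I)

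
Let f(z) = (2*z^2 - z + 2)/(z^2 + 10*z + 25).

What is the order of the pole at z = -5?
Factor the denominator:
  z^2 + 10*z + 25 = (z + 5)^2

The numerator P(z) = 2*z^2 - z + 2 has P(-5) = 57 ≠ 0, so no factor of (z + 5) cancels.
Near z = -5 we can therefore write f(z) = g(z)/(z + 5)^2 with g analytic at -5 and g(-5) ≠ 0 (g is just the numerator).

Hence z = -5 is a pole of order 2.

Final answer: 2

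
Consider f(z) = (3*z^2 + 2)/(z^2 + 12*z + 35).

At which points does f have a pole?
{-7, -5}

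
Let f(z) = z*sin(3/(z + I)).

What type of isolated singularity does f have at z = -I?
essential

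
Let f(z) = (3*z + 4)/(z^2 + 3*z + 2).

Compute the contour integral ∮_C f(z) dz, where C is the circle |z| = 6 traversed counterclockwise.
6*I*pi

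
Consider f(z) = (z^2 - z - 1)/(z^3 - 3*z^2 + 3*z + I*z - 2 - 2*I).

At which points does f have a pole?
The singularities of f are the zeros of the denominator. Factoring,
  z^3 - 3*z^2 + 3*z + I*z - 2 - 2*I = (z - 1 + I)*(z - 2)*(z - I)
so the candidates are z = 1 - I, z = 2, z = I.

Check the numerator P(z) = z^2 - z - 1 at each one:
  P(1 - I) = -2 - I ≠ 0, so z = 1 - I is a (simple) pole.
  P(2) = 1 ≠ 0, so z = 2 is a (simple) pole.
  P(I) = -2 - I ≠ 0, so z = I is a (simple) pole.

Poles of f: {I, 1 - I, 2}

Final answer: {I, 1 - I, 2}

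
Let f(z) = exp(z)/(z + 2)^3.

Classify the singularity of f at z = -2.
pole of order 3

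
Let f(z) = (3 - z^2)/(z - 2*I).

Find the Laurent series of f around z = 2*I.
Put w = z - (2*I), i.e. z = w + 2*I. The denominator is w, so it suffices to rewrite the numerator in powers of w.

P(z) = 3 - z^2
P(w + 2*I) = 7 - 4*I*w - w^2

Dividing each term by w:
  f = 7/w - 4*I - w

Substituting back w = z - 2*I:
  f(z) = 7/(z - 2*I) - 4*I - (z - 2*I)

The series is finite because the numerator is a polynomial; the negative powers form the principal part, and the coefficient of 1/(z - 2*I) gives Res(f, 2*I) = 7.

Final answer: 7/(z - 2*I) - 4*I - (z - 2*I)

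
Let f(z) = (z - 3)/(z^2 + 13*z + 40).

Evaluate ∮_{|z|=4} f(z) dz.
By the residue theorem, ∮_C f(z) dz = 2πi · (sum of the residues of f at the poles inside |z| = 4).

The denominator factors as (z + 8)*(z + 5), so the singularities of f are simple poles at z = -8, z = -5.
  |-8|² = 64 > 16 = 4², so this pole is outside the contour.
  |-5|² = 25 > 16 = 4², so this pole is outside the contour.

No pole lies inside the contour, so f is analytic on and inside C and the integral is 0 (Cauchy's theorem).

Final answer: 0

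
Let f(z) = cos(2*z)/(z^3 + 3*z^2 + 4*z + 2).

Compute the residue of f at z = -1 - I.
Write f(z) = P(z)/Q(z) with P(z) = cos(2*z) and Q(z) = z^3 + 3*z^2 + 4*z + 2.
The denominator factors as Q(z) = (z + 1 + I)*(z + 1 - I)*(z + 1), so z = -1 - I is a simple zero of Q and P is analytic there; z = -1 - I is therefore a simple pole and
  Res(f, z₀) = P(z₀)/Q'(z₀).

Q'(z) = 3*z^2 + 6*z + 4, so Q'(-1 - I) = -2.
P(-1 - I) = cos(2 + 2*I).

Res(f, -1 - I) = (cos(2 + 2*I))/(-2) = -cos(2 + 2*I)/2

Final answer: -cos(2 + 2*I)/2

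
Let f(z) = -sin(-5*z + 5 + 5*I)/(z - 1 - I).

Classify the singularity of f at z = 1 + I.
Let u = z - 1 - I. The argument of sin is -5*z + 5 + 5*I = -5u, so
  f = -sin(-5u)/u = -((-5u) - (-5u)^3/6 + ...)/u = 5 - (125/6)*u^2 + ...
The Laurent expansion about u = 0 has no negative powers; equivalently lim_{z→1 + I} f(z) = 5 exists and is finite.
So the singularity is removable.

Final answer: removable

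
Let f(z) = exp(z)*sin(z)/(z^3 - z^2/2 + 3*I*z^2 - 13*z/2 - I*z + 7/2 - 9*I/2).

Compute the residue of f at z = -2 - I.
-2*exp(-2 - I)*sin(2 + I)/21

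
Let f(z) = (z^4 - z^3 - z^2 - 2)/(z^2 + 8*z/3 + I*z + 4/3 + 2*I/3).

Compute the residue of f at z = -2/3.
Write f(z) = P(z)/Q(z) with P(z) = z^4 - z^3 - z^2 - 2 and Q(z) = z^2 + 8*z/3 + I*z + 4/3 + 2*I/3.
The denominator factors as Q(z) = (z + 2/3)*(z + 2 + I), so z = -2/3 is a simple zero of Q and P is analytic there; z = -2/3 is therefore a simple pole and
  Res(f, z₀) = P(z₀)/Q'(z₀).

Q'(z) = 2*z + 8/3 + I, so Q'(-2/3) = 4/3 + I.
P(-2/3) = -158/81.

Res(f, -2/3) = (-158/81)/(4/3 + I) = -632/675 + 158*I/225

Final answer: -632/675 + 158*I/225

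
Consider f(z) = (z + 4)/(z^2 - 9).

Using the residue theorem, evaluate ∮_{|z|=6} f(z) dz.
2*I*pi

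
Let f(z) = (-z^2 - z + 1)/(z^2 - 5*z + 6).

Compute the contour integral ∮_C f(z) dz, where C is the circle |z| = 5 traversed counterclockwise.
By the residue theorem, ∮_C f(z) dz = 2πi · (sum of the residues of f at the poles inside |z| = 5).

The denominator factors as (z - 2)*(z - 3), so the singularities of f are simple poles at z = 2, z = 3.
  |2|² = 4 < 25 = 5², so this pole is inside the contour.
  |3|² = 9 < 25 = 5², so this pole is inside the contour.

With P(z) = -z^2 - z + 1 and Q(z) = z^2 - 5*z + 6, each pole is simple, so Res(f, z₀) = P(z₀)/Q'(z₀) with Q'(z) = 2*z - 5.
  Res(f, 2) = P(2)/Q'(2) = (-5)/(-1) = 5
  Res(f, 3) = P(3)/Q'(3) = (-11)/(1) = -11

Sum of residues inside C: -6
∮_C f(z) dz = 2πi · (-6) = -12*I*pi

Final answer: -12*I*pi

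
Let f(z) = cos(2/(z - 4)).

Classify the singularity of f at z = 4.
essential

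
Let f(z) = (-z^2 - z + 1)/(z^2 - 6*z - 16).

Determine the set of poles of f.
The singularities of f are the zeros of the denominator. Factoring,
  z^2 - 6*z - 16 = (z + 2)*(z - 8)
so the candidates are z = -2, z = 8.

Check the numerator P(z) = -z^2 - z + 1 at each one:
  P(-2) = -1 ≠ 0, so z = -2 is a (simple) pole.
  P(8) = -71 ≠ 0, so z = 8 is a (simple) pole.

Poles of f: {-2, 8}

Final answer: {-2, 8}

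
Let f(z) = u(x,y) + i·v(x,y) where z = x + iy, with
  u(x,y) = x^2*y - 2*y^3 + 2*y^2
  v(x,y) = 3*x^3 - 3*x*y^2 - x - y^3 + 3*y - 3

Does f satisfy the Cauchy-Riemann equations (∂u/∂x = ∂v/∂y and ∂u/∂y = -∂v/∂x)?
∂u/∂x = 2*x*y
∂v/∂y = -6*x*y - 3*y^2 + 3
∂u/∂y = x^2 - 6*y^2 + 4*y
∂v/∂x = 9*x^2 - 3*y^2 - 1
∂u/∂x ≠ ∂v/∂y and ∂u/∂y ≠ -∂v/∂x; the Cauchy-Riemann equations are not satisfied, so f is not analytic.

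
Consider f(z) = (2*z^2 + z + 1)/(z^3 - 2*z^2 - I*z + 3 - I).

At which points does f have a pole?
{-1, 1 - I, 2 + I}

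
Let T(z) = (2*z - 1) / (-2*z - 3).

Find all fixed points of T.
T(z) = z means 2*z - 1 = z*(-2*z - 3), i.e.
  -2*z^2 - 5*z + 1 = 0.
Discriminant: (-5)^2 - 4*(-2)*(1) = 33, so the roots are real.
  z = (5 ± sqrt(33))/(2*(-2))
Fixed points: {-sqrt(33)/4 - 5/4, -5/4 + sqrt(33)/4}

Final answer: {-sqrt(33)/4 - 5/4, -5/4 + sqrt(33)/4}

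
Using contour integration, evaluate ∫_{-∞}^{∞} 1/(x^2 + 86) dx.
Let f(z) = 1/(z^2 + 86). The denominator has no real zeros and deg Q - deg P = 2 ≥ 2, so the integral of f over the upper semicircle |z| = R tends to 0 as R → ∞. Closing the contour in the upper half-plane,
  ∫_{-∞}^{∞} f(x) dx = 2πi · Σ Res(f, z_k)  over the poles with Im z_k > 0.

Zeros of the denominator: z^2 + 86 = 0 gives z = ±sqrt(86)*I.
Upper half-plane: z = sqrt(86)*I (simple).

Each pole is a simple zero of Q(z) = z^2 + 86, so Res(f, z₀) = P(z₀)/Q'(z₀) with P(z) = 1, Q'(z) = 2*z:
  Res(f, sqrt(86)*I) = (1)/(2*sqrt(86)*I) = -sqrt(86)*I/172

∫_{-∞}^{∞} f(x) dx = 2πi · (-sqrt(86)*I/172) = sqrt(86)*pi/86

Final answer: sqrt(86)*pi/86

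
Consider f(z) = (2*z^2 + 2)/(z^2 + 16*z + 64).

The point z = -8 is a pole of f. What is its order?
Factor the denominator:
  z^2 + 16*z + 64 = (z + 8)^2

The numerator P(z) = 2*z^2 + 2 has P(-8) = 130 ≠ 0, so no factor of (z + 8) cancels.
Near z = -8 we can therefore write f(z) = g(z)/(z + 8)^2 with g analytic at -8 and g(-8) ≠ 0 (g is just the numerator).

Hence z = -8 is a pole of order 2.

Final answer: 2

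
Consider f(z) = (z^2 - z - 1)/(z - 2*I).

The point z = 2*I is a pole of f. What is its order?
1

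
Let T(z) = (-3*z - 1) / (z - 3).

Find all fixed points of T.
{-I, I}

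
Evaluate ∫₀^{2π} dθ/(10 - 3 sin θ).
Call the integral J. The integrand is 2π-periodic and we integrate over a full period, so shifting θ does not change the value (θ → θ + π/2 turns sin θ into cos θ; θ → θ + π flips the sign of the trig term). Hence
  J = ∫₀^{2π} dθ/(10 + 3 cos θ).
Put z = e^{iθ}: then cos θ = (z + 1/z)/2, dθ = dz/(iz), and z runs once counterclockwise around |z| = 1:
  J = ∮_{|z|=1} 1/(10 + 3*(z + 1/z)/2) · dz/(iz) = (2/i) ∮_{|z|=1} dz/(3*z^2 + 20*z + 3).
The roots of 3*z^2 + 20*z + 3 are z = (-10 ± sqrt(10^2 - 3^2))/3, with sqrt(91) = sqrt(91); their product is 1, so only z₊ = -10/3 + sqrt(91)/3 lies inside the unit circle (z₋ = -10/3 - sqrt(91)/3 lies outside).
z₊ is a simple zero of q(z) = 3*z^2 + 20*z + 3, so Res(1/q, z₊) = 1/q'(z₊) with q'(z) = 6*z + 20; and q'(z₊) = 3*(z₊ - z₋) = 2*sqrt(91).
Therefore J = (2/i) · 2πi · 1/(2*sqrt(91)) = 2*pi/(sqrt(91)) = 2*sqrt(91)*pi/91

Final answer: 2*sqrt(91)*pi/91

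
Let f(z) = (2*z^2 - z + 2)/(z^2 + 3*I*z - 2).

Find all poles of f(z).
{-2*I, -I}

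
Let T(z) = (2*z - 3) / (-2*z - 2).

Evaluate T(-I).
Substitute z = -I:
  numerator:   2*(-I) - 3 = -3 - 2*I
  denominator: -2*(-I) - 2 = -2 + 2*I
T(-I) = (-3 - 2*I)/(-2 + 2*I); multiplying numerator and denominator by the conjugate -2 - 2*I gives (2 + 10*I)/8 = 1/4 + 5*I/4

Final answer: 1/4 + 5*I/4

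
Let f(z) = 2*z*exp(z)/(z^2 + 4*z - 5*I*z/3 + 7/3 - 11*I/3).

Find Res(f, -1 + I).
Write f(z) = P(z)/Q(z) with P(z) = 2*z*exp(z) and Q(z) = z^2 + 4*z - 5*I*z/3 + 7/3 - 11*I/3.
The denominator factors as Q(z) = (z + 1 - I)*(z + 3 - 2*I/3), so z = -1 + I is a simple zero of Q and P is analytic there; z = -1 + I is therefore a simple pole and
  Res(f, z₀) = P(z₀)/Q'(z₀).

Q'(z) = 2*z + 4 - 5*I/3, so Q'(-1 + I) = 2 + I/3.
P(-1 + I) = (-2 + 2*I)*exp(-1 + I).

Res(f, -1 + I) = ((-2 + 2*I)*exp(-1 + I))/(2 + I/3) = (-30/37 + 42*I/37)*exp(-1 + I)

Final answer: (-30/37 + 42*I/37)*exp(-1 + I)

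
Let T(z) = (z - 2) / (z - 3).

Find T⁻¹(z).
(3*z - 2)/(z - 1)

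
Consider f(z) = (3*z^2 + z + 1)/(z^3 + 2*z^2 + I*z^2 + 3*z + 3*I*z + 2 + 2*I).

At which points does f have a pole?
{-1, -1 + I, -2*I}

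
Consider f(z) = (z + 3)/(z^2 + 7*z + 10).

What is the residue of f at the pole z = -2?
Write f(z) = P(z)/Q(z) with P(z) = z + 3 and Q(z) = z^2 + 7*z + 10.
The denominator factors as Q(z) = (z + 2)*(z + 5), so z = -2 is a simple zero of Q and P is analytic there; z = -2 is therefore a simple pole and
  Res(f, z₀) = P(z₀)/Q'(z₀).

Q'(z) = 2*z + 7, so Q'(-2) = 3.
P(-2) = 1.

Res(f, -2) = (1)/(3) = 1/3

Final answer: 1/3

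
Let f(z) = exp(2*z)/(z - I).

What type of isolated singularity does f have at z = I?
Write f(z) = g(z)/(z - I) with g(z) = exp(2*z).
g is entire and g(I) = exp(2*I) ≠ 0, so no factor of (z - I) cancels: the Laurent expansion of f about z = I starts at the power -1, i.e. lim_{z→z₀} (z - z₀) f(z) = exp(2*I) is finite and nonzero.
So z = I is a pole of order 1.

Final answer: pole of order 1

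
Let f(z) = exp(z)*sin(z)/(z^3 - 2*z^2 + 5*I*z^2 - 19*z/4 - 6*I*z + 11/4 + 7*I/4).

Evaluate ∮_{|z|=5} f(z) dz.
By the residue theorem, ∮_C f(z) dz = 2πi · (sum of the residues of f at the poles inside |z| = 5).

The denominator factors as (z - 1 + 3*I)*(z - 1/2)*(z - 1/2 + 2*I), so the singularities of f are simple poles at z = 1 - 3*I, z = 1/2, z = 1/2 - 2*I.
  |1 - 3*I|² = 10 < 25 = 5², so this pole is inside the contour.
  |1/2|² = 1/4 < 25 = 5², so this pole is inside the contour.
  |1/2 - 2*I|² = 17/4 < 25 = 5², so this pole is inside the contour.

With P(z) = exp(z)*sin(z) and Q(z) = z^3 - 2*z^2 + 5*I*z^2 - 19*z/4 - 6*I*z + 11/4 + 7*I/4, each pole is simple, so Res(f, z₀) = P(z₀)/Q'(z₀) with Q'(z) = 3*z^2 - 4*z + 10*I*z - 19/4 - 6*I.
  Res(f, 1 - 3*I) = P(1 - 3*I)/Q'(1 - 3*I) = (exp(1 - 3*I)*sin(1 - 3*I))/(-11/4 - 2*I) = (-44/185 + 32*I/185)*exp(1 - 3*I)*sin(1 - 3*I)
  Res(f, 1/2) = P(1/2)/Q'(1/2) = (exp(1/2)*sin(1/2))/(-6 - I) = (-6/37 + I/37)*exp(1/2)*sin(1/2)
  Res(f, 1/2 - 2*I) = P(1/2 - 2*I)/Q'(1/2 - 2*I) = (exp(1/2 - 2*I)*sin(1/2 - 2*I))/(2 + I) = (2/5 - I/5)*exp(1/2 - 2*I)*sin(1/2 - 2*I)

Sum of residues inside C: (-44/185 + 32*I/185)*exp(1 - 3*I)*sin(1 - 3*I) + (-6/37 + I/37)*exp(1/2)*sin(1/2) + (2/5 - I/5)*exp(1/2 - 2*I)*sin(1/2 - 2*I)
∮_C f(z) dz = 2πi · ((-44/185 + 32*I/185)*exp(1 - 3*I)*sin(1 - 3*I) + (-6/37 + I/37)*exp(1/2)*sin(1/2) + (2/5 - I/5)*exp(1/2 - 2*I)*sin(1/2 - 2*I)) = pi*(2/5 + 4*I/5)*exp(1/2 - 2*I)*sin(1/2 - 2*I) + pi*(-2/37 - 12*I/37)*exp(1/2)*sin(1/2) + pi*(-64/185 - 88*I/185)*exp(1 - 3*I)*sin(1 - 3*I)

Final answer: pi*(2/5 + 4*I/5)*exp(1/2 - 2*I)*sin(1/2 - 2*I) + pi*(-2/37 - 12*I/37)*exp(1/2)*sin(1/2) + pi*(-64/185 - 88*I/185)*exp(1 - 3*I)*sin(1 - 3*I)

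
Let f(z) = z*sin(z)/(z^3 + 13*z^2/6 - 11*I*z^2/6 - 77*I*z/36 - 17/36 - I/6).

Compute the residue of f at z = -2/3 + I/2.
Write f(z) = P(z)/Q(z) with P(z) = z*sin(z) and Q(z) = z^3 + 13*z^2/6 - 11*I*z^2/6 - 77*I*z/36 - 17/36 - I/6.
The denominator factors as Q(z) = (z + 3/2 - I)*(z - I/3)*(z + 2/3 - I/2), so z = -2/3 + I/2 is a simple zero of Q and P is analytic there; z = -2/3 + I/2 is therefore a simple pole and
  Res(f, z₀) = P(z₀)/Q'(z₀).

Q'(z) = 3*z^2 + 13*z/3 - 11*I*z/3 - 77*I/36, so Q'(-2/3 + I/2) = -17/36 + 17*I/36.
P(-2/3 + I/2) = (2/3 - I/2)*sin(2/3 - I/2).

Res(f, -2/3 + I/2) = ((2/3 - I/2)*sin(2/3 - I/2))/(-17/36 + 17*I/36) = (-21/17 - 3*I/17)*sin(2/3 - I/2)

Final answer: (-21/17 - 3*I/17)*sin(2/3 - I/2)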